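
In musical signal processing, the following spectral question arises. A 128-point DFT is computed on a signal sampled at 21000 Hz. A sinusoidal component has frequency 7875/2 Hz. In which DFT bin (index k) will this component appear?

DFT frequency resolution = f_s/N = 21000/128 = 2625/16 Hz
Bin index k = f_signal / resolution = 7875/2 / 2625/16 = 24
The signal frequency 7875/2 Hz falls in DFT bin k = 24.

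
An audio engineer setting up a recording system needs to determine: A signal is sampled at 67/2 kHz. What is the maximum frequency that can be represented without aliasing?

The maximum frequency that can be represented without aliasing
is the Nyquist frequency: f_max = f_s / 2 = 67/2 kHz / 2 = 67/4 kHz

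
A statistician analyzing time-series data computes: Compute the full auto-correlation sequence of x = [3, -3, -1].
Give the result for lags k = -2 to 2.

r_xx[k] = sum_m x[m]*x[m+k], indexed from 0, for k = -2 to 2:
  r_xx[-2] = x[2]*x[0] = -3
  r_xx[-1] = x[1]*x[0] + x[2]*x[1] = -6
  r_xx[0] = x[0]*x[0] + x[1]*x[1] + x[2]*x[2] = 19
  r_xx[1] = x[0]*x[1] + x[1]*x[2] = -6
  r_xx[2] = x[0]*x[2] = -3
r_xx = [-3, -6, 19, -6, -3]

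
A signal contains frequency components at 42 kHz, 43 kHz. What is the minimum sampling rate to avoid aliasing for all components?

The highest frequency component is f_max = 43 kHz.
Nyquist rate = 2 * f_max = 2 * 43 kHz = 86 kHz.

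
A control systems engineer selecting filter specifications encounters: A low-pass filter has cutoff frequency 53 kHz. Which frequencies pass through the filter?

A low-pass filter passes all frequencies below the cutoff frequency 53 kHz and attenuates higher frequencies.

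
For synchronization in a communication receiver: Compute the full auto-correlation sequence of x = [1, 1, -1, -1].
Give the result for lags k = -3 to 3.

r_xx[k] = sum_m x[m]*x[m+k], indexed from 0, for k = -3 to 3:
  r_xx[-3] = x[3]*x[0] = -1
  r_xx[-2] = x[2]*x[0] + x[3]*x[1] = -2
  r_xx[-1] = x[1]*x[0] + x[2]*x[1] + x[3]*x[2] = 1
  r_xx[0] = x[0]*x[0] + x[1]*x[1] + x[2]*x[2] + x[3]*x[3] = 4
  r_xx[1] = x[0]*x[1] + x[1]*x[2] + x[2]*x[3] = 1
  r_xx[2] = x[0]*x[2] + x[1]*x[3] = -2
  r_xx[3] = x[0]*x[3] = -1
r_xx = [-1, -2, 1, 4, 1, -2, -1]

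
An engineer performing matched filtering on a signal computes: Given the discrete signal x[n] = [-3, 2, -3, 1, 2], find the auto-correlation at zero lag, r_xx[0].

The auto-correlation at zero lag r_xx[0] equals the signal energy.
r_xx[0] = sum of x[n]^2 = (-3)^2 + 2^2 + (-3)^2 + 1^2 + 2^2
= 9 + 4 + 9 + 1 + 4 = 27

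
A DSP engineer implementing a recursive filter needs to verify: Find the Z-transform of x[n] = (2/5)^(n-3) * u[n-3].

Time-shifting property: if X(z) = Z{x[n]}, then Z{x[n-d]} = z^(-d) * X(z)
X(z) = z/(z - 2/5) for x[n] = (2/5)^n * u[n]
Z{x[n-3]} = z^(-3) * z/(z - 2/5) = z^(-2)/(z - 2/5)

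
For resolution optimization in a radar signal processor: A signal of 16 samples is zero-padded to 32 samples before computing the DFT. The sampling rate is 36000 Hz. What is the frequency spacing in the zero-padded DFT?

Original DFT: N = 16, resolution = f_s/N = 36000/16 = 2250 Hz
Zero-padded DFT: N = 32, resolution = f_s/N = 36000/32 = 1125 Hz
Zero-padding interpolates the spectrum (finer frequency grid)
but does NOT improve the true spectral resolution (ability to resolve close frequencies).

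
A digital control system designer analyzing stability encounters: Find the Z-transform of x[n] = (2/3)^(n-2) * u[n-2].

Time-shifting property: if X(z) = Z{x[n]}, then Z{x[n-d]} = z^(-d) * X(z)
X(z) = z/(z - 2/3) for x[n] = (2/3)^n * u[n]
Z{x[n-2]} = z^(-2) * z/(z - 2/3) = z^(-1)/(z - 2/3)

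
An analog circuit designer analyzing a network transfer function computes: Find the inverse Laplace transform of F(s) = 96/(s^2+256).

Standard pair: w/(s^2+w^2) <-> sin(wt)*u(t)
Recognize w^2 = 256, so w = 16; numerator 96 = 6*16.
f(t) = 6*sin(16t)*u(t)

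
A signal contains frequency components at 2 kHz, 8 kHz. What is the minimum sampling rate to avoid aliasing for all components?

The highest frequency component is f_max = 8 kHz.
Nyquist rate = 2 * f_max = 2 * 8 kHz = 16 kHz.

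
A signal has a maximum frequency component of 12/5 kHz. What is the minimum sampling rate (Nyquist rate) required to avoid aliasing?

By the Nyquist-Shannon sampling theorem,
the minimum sampling rate (Nyquist rate) must be at least 2 * f_max.
Nyquist rate = 2 * 12/5 kHz = 24/5 kHz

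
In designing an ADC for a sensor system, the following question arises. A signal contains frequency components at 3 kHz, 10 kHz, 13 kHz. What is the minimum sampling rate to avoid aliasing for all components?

The highest frequency component is f_max = 13 kHz.
Nyquist rate = 2 * f_max = 2 * 13 kHz = 26 kHz.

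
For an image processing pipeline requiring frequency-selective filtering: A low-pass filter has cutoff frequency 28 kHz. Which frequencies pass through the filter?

A low-pass filter passes all frequencies below the cutoff frequency 28 kHz and attenuates higher frequencies.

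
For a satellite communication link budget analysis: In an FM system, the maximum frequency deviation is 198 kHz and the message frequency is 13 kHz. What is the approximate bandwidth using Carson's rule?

Carson's rule: BW = 2*(delta_f + f_m)
= 2*(198 + 13) kHz = 422 kHz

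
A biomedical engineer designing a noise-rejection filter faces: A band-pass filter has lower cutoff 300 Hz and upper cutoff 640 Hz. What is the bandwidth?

Bandwidth = f_high - f_low
= 640 Hz - 300 Hz = 340 Hz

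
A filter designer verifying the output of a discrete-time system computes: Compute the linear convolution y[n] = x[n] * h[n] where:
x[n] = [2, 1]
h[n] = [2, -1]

y[n] = sum_k x[k]*h[n-k]. Output length = len(x) + len(h) - 1 = 2 + 2 - 1 = 3.
y[0] = 2*2 = 4
y[1] = 1*2 + 2*-1 = 0
y[2] = 1*-1 = -1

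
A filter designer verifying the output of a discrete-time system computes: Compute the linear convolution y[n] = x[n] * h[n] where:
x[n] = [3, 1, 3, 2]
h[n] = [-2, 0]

y[n] = sum_k x[k]*h[n-k]. Output length = len(x) + len(h) - 1 = 4 + 2 - 1 = 5.
y[0] = 3*-2 = -6
y[1] = 1*-2 + 3*0 = -2
y[2] = 3*-2 + 1*0 = -6
y[3] = 2*-2 + 3*0 = -4
y[4] = 2*0 = 0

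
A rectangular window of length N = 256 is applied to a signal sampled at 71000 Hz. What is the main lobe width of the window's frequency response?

For a rectangular window of length N,
the main lobe width in frequency is 2*f_s/N.
= 2*71000/256 = 8875/16 Hz
This determines the minimum frequency separation for resolving two sinusoids.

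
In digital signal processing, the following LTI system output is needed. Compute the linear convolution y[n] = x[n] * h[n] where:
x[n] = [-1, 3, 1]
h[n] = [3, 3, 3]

y[n] = sum_k x[k]*h[n-k]. Output length = len(x) + len(h) - 1 = 3 + 3 - 1 = 5.
y[0] = -1*3 = -3
y[1] = 3*3 + -1*3 = 6
y[2] = 1*3 + 3*3 + -1*3 = 9
y[3] = 1*3 + 3*3 = 12
y[4] = 1*3 = 3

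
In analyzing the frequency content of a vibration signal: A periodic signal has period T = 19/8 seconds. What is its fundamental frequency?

The fundamental frequency is the reciprocal of the period.
f = 1/T = 1/(19/8) = 8/19 Hz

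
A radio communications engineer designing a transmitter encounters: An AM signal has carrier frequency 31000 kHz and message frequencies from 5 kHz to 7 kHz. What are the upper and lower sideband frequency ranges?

Upper sideband (USB) = fc + [fm_low, fm_high] = 31000 + [5, 7] = [31005, 31007] kHz
Lower sideband (LSB) = fc - [fm_high, fm_low] = 31000 - [7, 5] = [30993, 30995] kHz
Total occupied spectrum: 30993 kHz to 31007 kHz (plus carrier at 31000 kHz)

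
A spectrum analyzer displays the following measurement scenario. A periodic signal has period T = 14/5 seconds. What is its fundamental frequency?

The fundamental frequency is the reciprocal of the period.
f = 1/T = 1/(14/5) = 5/14 Hz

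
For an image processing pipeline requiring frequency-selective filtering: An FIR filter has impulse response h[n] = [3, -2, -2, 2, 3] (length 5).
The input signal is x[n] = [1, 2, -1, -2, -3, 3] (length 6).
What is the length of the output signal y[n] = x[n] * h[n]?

For linear convolution, the output length is:
len(y) = len(x) + len(h) - 1 = 6 + 5 - 1 = 10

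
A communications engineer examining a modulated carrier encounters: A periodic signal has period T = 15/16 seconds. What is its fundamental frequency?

The fundamental frequency is the reciprocal of the period.
f = 1/T = 1/(15/16) = 16/15 Hz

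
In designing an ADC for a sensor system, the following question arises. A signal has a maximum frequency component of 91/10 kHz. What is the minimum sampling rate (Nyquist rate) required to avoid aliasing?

By the Nyquist-Shannon sampling theorem,
the minimum sampling rate (Nyquist rate) must be at least 2 * f_max.
Nyquist rate = 2 * 91/10 kHz = 91/5 kHz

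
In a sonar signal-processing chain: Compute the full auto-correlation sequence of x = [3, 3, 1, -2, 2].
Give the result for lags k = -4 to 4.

r_xx[k] = sum_m x[m]*x[m+k], indexed from 0, for k = -4 to 4:
  r_xx[-4] = x[4]*x[0] = 6
  r_xx[-3] = x[3]*x[0] + x[4]*x[1] = 0
  r_xx[-2] = x[2]*x[0] + x[3]*x[1] + x[4]*x[2] = -1
  r_xx[-1] = x[1]*x[0] + x[2]*x[1] + x[3]*x[2] + x[4]*x[3] = 6
  r_xx[0] = x[0]*x[0] + x[1]*x[1] + x[2]*x[2] + x[3]*x[3] + x[4]*x[4] = 27
  r_xx[1] = x[0]*x[1] + x[1]*x[2] + x[2]*x[3] + x[3]*x[4] = 6
  r_xx[2] = x[0]*x[2] + x[1]*x[3] + x[2]*x[4] = -1
  r_xx[3] = x[0]*x[3] + x[1]*x[4] = 0
  r_xx[4] = x[0]*x[4] = 6
r_xx = [6, 0, -1, 6, 27, 6, -1, 0, 6]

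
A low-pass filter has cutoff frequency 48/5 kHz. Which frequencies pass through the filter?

A low-pass filter passes all frequencies below the cutoff frequency 48/5 kHz and attenuates higher frequencies.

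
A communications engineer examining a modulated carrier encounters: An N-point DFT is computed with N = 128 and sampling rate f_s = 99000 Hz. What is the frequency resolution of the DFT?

DFT frequency resolution = f_s / N
= 99000 / 128 = 12375/16 Hz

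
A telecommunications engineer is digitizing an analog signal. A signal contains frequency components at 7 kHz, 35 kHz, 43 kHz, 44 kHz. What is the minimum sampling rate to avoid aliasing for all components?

The highest frequency component is f_max = 44 kHz.
Nyquist rate = 2 * f_max = 2 * 44 kHz = 88 kHz.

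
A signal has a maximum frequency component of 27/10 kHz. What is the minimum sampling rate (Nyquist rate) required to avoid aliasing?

By the Nyquist-Shannon sampling theorem,
the minimum sampling rate (Nyquist rate) must be at least 2 * f_max.
Nyquist rate = 2 * 27/10 kHz = 27/5 kHz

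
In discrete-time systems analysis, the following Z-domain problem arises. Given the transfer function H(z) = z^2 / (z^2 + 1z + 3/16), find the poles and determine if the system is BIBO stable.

Poles are roots of the denominator: z^2 + 1z + 3/16 = 0.
Quadratic formula: z = [-(1) +/- sqrt((1)^2 - 4*(3/16))] / 2
Discriminant = 1 - 3/4 = 1/4; sqrt = 1/2.
z = (-1 +/- 1/2) / 2 => z = -1/4 or z = -3/4.
|p1| = 3/4, |p2| = 1/4.
For BIBO stability, all poles must lie inside the unit circle (|p| < 1).
System is STABLE since both |p| < 1.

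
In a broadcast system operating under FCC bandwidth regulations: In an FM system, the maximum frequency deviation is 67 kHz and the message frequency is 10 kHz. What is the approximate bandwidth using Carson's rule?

Carson's rule: BW = 2*(delta_f + f_m)
= 2*(67 + 10) kHz = 154 kHz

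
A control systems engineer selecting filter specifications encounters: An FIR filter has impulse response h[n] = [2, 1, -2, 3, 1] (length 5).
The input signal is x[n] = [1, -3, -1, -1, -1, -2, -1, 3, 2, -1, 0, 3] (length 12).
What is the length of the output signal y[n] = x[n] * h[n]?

For linear convolution, the output length is:
len(y) = len(x) + len(h) - 1 = 12 + 5 - 1 = 16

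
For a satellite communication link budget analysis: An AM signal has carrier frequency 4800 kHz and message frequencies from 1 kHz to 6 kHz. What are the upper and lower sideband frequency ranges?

Upper sideband (USB) = fc + [fm_low, fm_high] = 4800 + [1, 6] = [4801, 4806] kHz
Lower sideband (LSB) = fc - [fm_high, fm_low] = 4800 - [6, 1] = [4794, 4799] kHz
Total occupied spectrum: 4794 kHz to 4806 kHz (plus carrier at 4800 kHz)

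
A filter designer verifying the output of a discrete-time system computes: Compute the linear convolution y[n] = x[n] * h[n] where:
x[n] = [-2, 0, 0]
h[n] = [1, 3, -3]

y[n] = sum_k x[k]*h[n-k]. Output length = len(x) + len(h) - 1 = 3 + 3 - 1 = 5.
y[0] = -2*1 = -2
y[1] = 0*1 + -2*3 = -6
y[2] = 0*1 + 0*3 + -2*-3 = 6
y[3] = 0*3 + 0*-3 = 0
y[4] = 0*-3 = 0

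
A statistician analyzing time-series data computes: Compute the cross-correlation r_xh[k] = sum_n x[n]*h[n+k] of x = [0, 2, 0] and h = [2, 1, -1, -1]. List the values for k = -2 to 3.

Both sequences indexed from 0 and zero outside their support.
Lags with overlap: k = -2 to 3.
  r_xh[-2] = x[2]*h[0] = 0
  r_xh[-1] = x[1]*h[0] + x[2]*h[1] = 4
  r_xh[0] = x[0]*h[0] + x[1]*h[1] + x[2]*h[2] = 2
  r_xh[1] = x[0]*h[1] + x[1]*h[2] + x[2]*h[3] = -2
  r_xh[2] = x[0]*h[2] + x[1]*h[3] = -2
  r_xh[3] = x[0]*h[3] = 0
r_xh = [0, 4, 2, -2, -2, 0] (for k = -2, ..., 3)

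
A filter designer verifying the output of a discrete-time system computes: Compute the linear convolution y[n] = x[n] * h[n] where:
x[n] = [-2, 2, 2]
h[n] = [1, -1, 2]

y[n] = sum_k x[k]*h[n-k]. Output length = len(x) + len(h) - 1 = 3 + 3 - 1 = 5.
y[0] = -2*1 = -2
y[1] = 2*1 + -2*-1 = 4
y[2] = 2*1 + 2*-1 + -2*2 = -4
y[3] = 2*-1 + 2*2 = 2
y[4] = 2*2 = 4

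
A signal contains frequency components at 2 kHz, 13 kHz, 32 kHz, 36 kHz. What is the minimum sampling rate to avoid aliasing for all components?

The highest frequency component is f_max = 36 kHz.
Nyquist rate = 2 * f_max = 2 * 36 kHz = 72 kHz.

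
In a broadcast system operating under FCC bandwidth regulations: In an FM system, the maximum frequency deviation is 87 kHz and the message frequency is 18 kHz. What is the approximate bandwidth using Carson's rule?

Carson's rule: BW = 2*(delta_f + f_m)
= 2*(87 + 18) kHz = 210 kHz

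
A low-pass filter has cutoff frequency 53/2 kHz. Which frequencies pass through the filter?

A low-pass filter passes all frequencies below the cutoff frequency 53/2 kHz and attenuates higher frequencies.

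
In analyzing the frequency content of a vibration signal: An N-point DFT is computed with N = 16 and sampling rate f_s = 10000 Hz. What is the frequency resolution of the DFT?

DFT frequency resolution = f_s / N
= 10000 / 16 = 625 Hz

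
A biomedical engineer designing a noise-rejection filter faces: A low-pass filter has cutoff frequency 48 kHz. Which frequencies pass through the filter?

A low-pass filter passes all frequencies below the cutoff frequency 48 kHz and attenuates higher frequencies.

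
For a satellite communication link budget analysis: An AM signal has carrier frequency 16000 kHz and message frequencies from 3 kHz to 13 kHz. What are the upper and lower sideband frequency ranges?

Upper sideband (USB) = fc + [fm_low, fm_high] = 16000 + [3, 13] = [16003, 16013] kHz
Lower sideband (LSB) = fc - [fm_high, fm_low] = 16000 - [13, 3] = [15987, 15997] kHz
Total occupied spectrum: 15987 kHz to 16013 kHz (plus carrier at 16000 kHz)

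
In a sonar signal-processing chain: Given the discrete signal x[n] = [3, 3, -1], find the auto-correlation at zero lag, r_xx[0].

The auto-correlation at zero lag r_xx[0] equals the signal energy.
r_xx[0] = sum of x[n]^2 = 3^2 + 3^2 + (-1)^2
= 9 + 9 + 1 = 19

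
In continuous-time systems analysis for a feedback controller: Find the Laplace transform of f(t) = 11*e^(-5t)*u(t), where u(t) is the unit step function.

Standard Laplace transform pair:
e^(-at)*u(t) <-> 1/(s+a)
With a = 5: L{11*e^(-5t)*u(t)} = 11/(s+5), ROC: Re(s) > -5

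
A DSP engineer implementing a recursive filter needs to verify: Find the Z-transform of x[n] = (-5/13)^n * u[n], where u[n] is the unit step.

The Z-transform of a^n * u[n] is z/(z-a) for |z| > |a|.
Here a = -5/13, so X(z) = z/(z - (-5/13)) = 13z/(13z + 5)
ROC: |z| > 5/13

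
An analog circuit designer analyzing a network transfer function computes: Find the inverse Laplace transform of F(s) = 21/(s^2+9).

Standard pair: w/(s^2+w^2) <-> sin(wt)*u(t)
Recognize w^2 = 9, so w = 3; numerator 21 = 7*3.
f(t) = 7*sin(3t)*u(t)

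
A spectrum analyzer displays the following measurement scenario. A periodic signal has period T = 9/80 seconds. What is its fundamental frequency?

The fundamental frequency is the reciprocal of the period.
f = 1/T = 1/(9/80) = 80/9 Hz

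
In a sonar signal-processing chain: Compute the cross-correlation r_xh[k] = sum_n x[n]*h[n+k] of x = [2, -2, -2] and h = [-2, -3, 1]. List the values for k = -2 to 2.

Both sequences indexed from 0 and zero outside their support.
Lags with overlap: k = -2 to 2.
  r_xh[-2] = x[2]*h[0] = 4
  r_xh[-1] = x[1]*h[0] + x[2]*h[1] = 10
  r_xh[0] = x[0]*h[0] + x[1]*h[1] + x[2]*h[2] = 0
  r_xh[1] = x[0]*h[1] + x[1]*h[2] = -8
  r_xh[2] = x[0]*h[2] = 2
r_xh = [4, 10, 0, -8, 2] (for k = -2, ..., 2)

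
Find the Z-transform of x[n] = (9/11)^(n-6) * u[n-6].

Time-shifting property: if X(z) = Z{x[n]}, then Z{x[n-d]} = z^(-d) * X(z)
X(z) = z/(z - 9/11) for x[n] = (9/11)^n * u[n]
Z{x[n-6]} = z^(-6) * z/(z - 9/11) = z^(-5)/(z - 9/11)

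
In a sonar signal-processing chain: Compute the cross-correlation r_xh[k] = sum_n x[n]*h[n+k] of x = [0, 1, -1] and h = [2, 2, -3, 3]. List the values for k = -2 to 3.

Both sequences indexed from 0 and zero outside their support.
Lags with overlap: k = -2 to 3.
  r_xh[-2] = x[2]*h[0] = -2
  r_xh[-1] = x[1]*h[0] + x[2]*h[1] = 0
  r_xh[0] = x[0]*h[0] + x[1]*h[1] + x[2]*h[2] = 5
  r_xh[1] = x[0]*h[1] + x[1]*h[2] + x[2]*h[3] = -6
  r_xh[2] = x[0]*h[2] + x[1]*h[3] = 3
  r_xh[3] = x[0]*h[3] = 0
r_xh = [-2, 0, 5, -6, 3, 0] (for k = -2, ..., 3)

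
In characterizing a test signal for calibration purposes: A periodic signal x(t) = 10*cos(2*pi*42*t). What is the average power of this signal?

Average power of A*cos(wt) is A^2/2.
P = 10^2 / 2 = 100/2 = 50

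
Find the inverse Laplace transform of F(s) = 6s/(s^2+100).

Standard pair: s/(s^2+w^2) <-> cos(wt)*u(t)
With k=6, w=10: f(t) = 6*cos(10t)*u(t)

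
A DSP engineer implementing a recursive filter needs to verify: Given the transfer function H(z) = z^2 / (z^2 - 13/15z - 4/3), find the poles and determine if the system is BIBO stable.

Poles are roots of the denominator: z^2 - 13/15z - 4/3 = 0.
Quadratic formula: z = [-(-13/15) +/- sqrt((-13/15)^2 - 4*(-4/3))] / 2
Discriminant = 169/225 + 16/3 = 1369/225; sqrt = 37/15.
z = (13/15 +/- 37/15) / 2 => z = 5/3 or z = -4/5.
|p1| = 5/3, |p2| = 4/5.
For BIBO stability, all poles must lie inside the unit circle (|p| < 1).
System is UNSTABLE since at least one |p| >= 1.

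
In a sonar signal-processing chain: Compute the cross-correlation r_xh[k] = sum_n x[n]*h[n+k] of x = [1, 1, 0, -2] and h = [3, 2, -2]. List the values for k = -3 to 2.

Both sequences indexed from 0 and zero outside their support.
Lags with overlap: k = -3 to 2.
  r_xh[-3] = x[3]*h[0] = -6
  r_xh[-2] = x[2]*h[0] + x[3]*h[1] = -4
  r_xh[-1] = x[1]*h[0] + x[2]*h[1] + x[3]*h[2] = 7
  r_xh[0] = x[0]*h[0] + x[1]*h[1] + x[2]*h[2] = 5
  r_xh[1] = x[0]*h[1] + x[1]*h[2] = 0
  r_xh[2] = x[0]*h[2] = -2
r_xh = [-6, -4, 7, 5, 0, -2] (for k = -3, ..., 2)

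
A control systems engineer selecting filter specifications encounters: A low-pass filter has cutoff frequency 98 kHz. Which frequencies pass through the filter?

A low-pass filter passes all frequencies below the cutoff frequency 98 kHz and attenuates higher frequencies.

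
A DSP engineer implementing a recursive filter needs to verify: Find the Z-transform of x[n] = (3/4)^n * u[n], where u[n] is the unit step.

The Z-transform of a^n * u[n] is z/(z-a) for |z| > |a|.
Here a = 3/4, so X(z) = z/(z - (3/4)) = 4z/(4z - 3)
ROC: |z| > 3/4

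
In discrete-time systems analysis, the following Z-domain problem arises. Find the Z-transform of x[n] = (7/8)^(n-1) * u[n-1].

Time-shifting property: if X(z) = Z{x[n]}, then Z{x[n-d]} = z^(-d) * X(z)
X(z) = z/(z - 7/8) for x[n] = (7/8)^n * u[n]
Z{x[n-1]} = z^(-1) * z/(z - 7/8) = 1/(z - 7/8)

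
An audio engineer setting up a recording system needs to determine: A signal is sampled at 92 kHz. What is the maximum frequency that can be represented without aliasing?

The maximum frequency that can be represented without aliasing
is the Nyquist frequency: f_max = f_s / 2 = 92 kHz / 2 = 46 kHz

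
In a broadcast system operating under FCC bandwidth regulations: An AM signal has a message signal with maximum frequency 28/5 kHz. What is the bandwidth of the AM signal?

In AM (double-sideband), the bandwidth is twice the message frequency.
BW = 2 * f_m = 2 * 28/5 kHz = 56/5 kHz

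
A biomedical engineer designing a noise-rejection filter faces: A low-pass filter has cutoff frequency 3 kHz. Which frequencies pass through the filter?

A low-pass filter passes all frequencies below the cutoff frequency 3 kHz and attenuates higher frequencies.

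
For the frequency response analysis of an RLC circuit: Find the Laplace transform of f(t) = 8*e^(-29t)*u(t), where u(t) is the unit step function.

Standard Laplace transform pair:
e^(-at)*u(t) <-> 1/(s+a)
With a = 29: L{8*e^(-29t)*u(t)} = 8/(s+29), ROC: Re(s) > -29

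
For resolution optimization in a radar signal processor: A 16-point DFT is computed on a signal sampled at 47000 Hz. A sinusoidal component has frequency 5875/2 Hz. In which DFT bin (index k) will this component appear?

DFT frequency resolution = f_s/N = 47000/16 = 5875/2 Hz
Bin index k = f_signal / resolution = 5875/2 / 5875/2 = 1
The signal frequency 5875/2 Hz falls in DFT bin k = 1.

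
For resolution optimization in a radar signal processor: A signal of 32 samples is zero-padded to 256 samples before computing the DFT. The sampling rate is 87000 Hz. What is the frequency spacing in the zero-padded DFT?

Original DFT: N = 32, resolution = f_s/N = 87000/32 = 10875/4 Hz
Zero-padded DFT: N = 256, resolution = f_s/N = 87000/256 = 10875/32 Hz
Zero-padding interpolates the spectrum (finer frequency grid)
but does NOT improve the true spectral resolution (ability to resolve close frequencies).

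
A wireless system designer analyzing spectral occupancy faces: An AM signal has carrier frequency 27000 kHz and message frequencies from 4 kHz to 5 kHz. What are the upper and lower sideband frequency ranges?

Upper sideband (USB) = fc + [fm_low, fm_high] = 27000 + [4, 5] = [27004, 27005] kHz
Lower sideband (LSB) = fc - [fm_high, fm_low] = 27000 - [5, 4] = [26995, 26996] kHz
Total occupied spectrum: 26995 kHz to 27005 kHz (plus carrier at 27000 kHz)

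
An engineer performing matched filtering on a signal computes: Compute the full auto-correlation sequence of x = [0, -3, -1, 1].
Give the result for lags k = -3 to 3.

r_xx[k] = sum_m x[m]*x[m+k], indexed from 0, for k = -3 to 3:
  r_xx[-3] = x[3]*x[0] = 0
  r_xx[-2] = x[2]*x[0] + x[3]*x[1] = -3
  r_xx[-1] = x[1]*x[0] + x[2]*x[1] + x[3]*x[2] = 2
  r_xx[0] = x[0]*x[0] + x[1]*x[1] + x[2]*x[2] + x[3]*x[3] = 11
  r_xx[1] = x[0]*x[1] + x[1]*x[2] + x[2]*x[3] = 2
  r_xx[2] = x[0]*x[2] + x[1]*x[3] = -3
  r_xx[3] = x[0]*x[3] = 0
r_xx = [0, -3, 2, 11, 2, -3, 0]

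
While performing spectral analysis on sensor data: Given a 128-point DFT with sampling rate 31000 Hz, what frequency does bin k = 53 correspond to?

The frequency of DFT bin k is: f_k = k * f_s / N
f_53 = 53 * 31000 / 128 = 205375/16 Hz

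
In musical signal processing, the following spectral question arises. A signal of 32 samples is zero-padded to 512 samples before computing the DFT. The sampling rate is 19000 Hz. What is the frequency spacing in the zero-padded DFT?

Original DFT: N = 32, resolution = f_s/N = 19000/32 = 2375/4 Hz
Zero-padded DFT: N = 512, resolution = f_s/N = 19000/512 = 2375/64 Hz
Zero-padding interpolates the spectrum (finer frequency grid)
but does NOT improve the true spectral resolution (ability to resolve close frequencies).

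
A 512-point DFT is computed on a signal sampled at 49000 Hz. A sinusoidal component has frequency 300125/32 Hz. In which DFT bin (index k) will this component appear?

DFT frequency resolution = f_s/N = 49000/512 = 6125/64 Hz
Bin index k = f_signal / resolution = 300125/32 / 6125/64 = 98
The signal frequency 300125/32 Hz falls in DFT bin k = 98.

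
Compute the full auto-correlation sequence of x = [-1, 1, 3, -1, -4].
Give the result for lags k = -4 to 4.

r_xx[k] = sum_m x[m]*x[m+k], indexed from 0, for k = -4 to 4:
  r_xx[-4] = x[4]*x[0] = 4
  r_xx[-3] = x[3]*x[0] + x[4]*x[1] = -3
  r_xx[-2] = x[2]*x[0] + x[3]*x[1] + x[4]*x[2] = -16
  r_xx[-1] = x[1]*x[0] + x[2]*x[1] + x[3]*x[2] + x[4]*x[3] = 3
  r_xx[0] = x[0]*x[0] + x[1]*x[1] + x[2]*x[2] + x[3]*x[3] + x[4]*x[4] = 28
  r_xx[1] = x[0]*x[1] + x[1]*x[2] + x[2]*x[3] + x[3]*x[4] = 3
  r_xx[2] = x[0]*x[2] + x[1]*x[3] + x[2]*x[4] = -16
  r_xx[3] = x[0]*x[3] + x[1]*x[4] = -3
  r_xx[4] = x[0]*x[4] = 4
r_xx = [4, -3, -16, 3, 28, 3, -16, -3, 4]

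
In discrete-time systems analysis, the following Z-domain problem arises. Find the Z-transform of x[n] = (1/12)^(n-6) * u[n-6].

Time-shifting property: if X(z) = Z{x[n]}, then Z{x[n-d]} = z^(-d) * X(z)
X(z) = z/(z - 1/12) for x[n] = (1/12)^n * u[n]
Z{x[n-6]} = z^(-6) * z/(z - 1/12) = z^(-5)/(z - 1/12)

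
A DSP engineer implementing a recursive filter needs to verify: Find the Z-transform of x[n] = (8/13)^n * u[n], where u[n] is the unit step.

The Z-transform of a^n * u[n] is z/(z-a) for |z| > |a|.
Here a = 8/13, so X(z) = z/(z - (8/13)) = 13z/(13z - 8)
ROC: |z| > 8/13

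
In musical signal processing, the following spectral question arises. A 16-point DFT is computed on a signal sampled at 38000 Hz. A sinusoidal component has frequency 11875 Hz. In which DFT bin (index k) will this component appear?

DFT frequency resolution = f_s/N = 38000/16 = 2375 Hz
Bin index k = f_signal / resolution = 11875 / 2375 = 5
The signal frequency 11875 Hz falls in DFT bin k = 5.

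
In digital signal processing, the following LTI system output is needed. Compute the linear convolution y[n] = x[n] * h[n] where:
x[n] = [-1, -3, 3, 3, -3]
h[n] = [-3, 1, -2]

y[n] = sum_k x[k]*h[n-k]. Output length = len(x) + len(h) - 1 = 5 + 3 - 1 = 7.
y[0] = -1*-3 = 3
y[1] = -3*-3 + -1*1 = 8
y[2] = 3*-3 + -3*1 + -1*-2 = -10
y[3] = 3*-3 + 3*1 + -3*-2 = 0
y[4] = -3*-3 + 3*1 + 3*-2 = 6
y[5] = -3*1 + 3*-2 = -9
y[6] = -3*-2 = 6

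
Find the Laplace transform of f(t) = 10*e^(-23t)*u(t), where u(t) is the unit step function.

Standard Laplace transform pair:
e^(-at)*u(t) <-> 1/(s+a)
With a = 23: L{10*e^(-23t)*u(t)} = 10/(s+23), ROC: Re(s) > -23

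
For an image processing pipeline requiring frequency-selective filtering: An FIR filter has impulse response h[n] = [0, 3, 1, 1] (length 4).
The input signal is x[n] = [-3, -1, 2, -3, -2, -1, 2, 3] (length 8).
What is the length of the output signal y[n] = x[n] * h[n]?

For linear convolution, the output length is:
len(y) = len(x) + len(h) - 1 = 8 + 4 - 1 = 11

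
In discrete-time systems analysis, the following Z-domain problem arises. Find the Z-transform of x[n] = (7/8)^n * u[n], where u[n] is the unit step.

The Z-transform of a^n * u[n] is z/(z-a) for |z| > |a|.
Here a = 7/8, so X(z) = z/(z - (7/8)) = 8z/(8z - 7)
ROC: |z| > 7/8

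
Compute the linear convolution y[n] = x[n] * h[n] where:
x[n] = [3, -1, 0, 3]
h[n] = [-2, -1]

y[n] = sum_k x[k]*h[n-k]. Output length = len(x) + len(h) - 1 = 4 + 2 - 1 = 5.
y[0] = 3*-2 = -6
y[1] = -1*-2 + 3*-1 = -1
y[2] = 0*-2 + -1*-1 = 1
y[3] = 3*-2 + 0*-1 = -6
y[4] = 3*-1 = -3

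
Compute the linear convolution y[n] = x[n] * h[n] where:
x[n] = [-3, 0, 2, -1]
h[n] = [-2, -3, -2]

y[n] = sum_k x[k]*h[n-k]. Output length = len(x) + len(h) - 1 = 4 + 3 - 1 = 6.
y[0] = -3*-2 = 6
y[1] = 0*-2 + -3*-3 = 9
y[2] = 2*-2 + 0*-3 + -3*-2 = 2
y[3] = -1*-2 + 2*-3 + 0*-2 = -4
y[4] = -1*-3 + 2*-2 = -1
y[5] = -1*-2 = 2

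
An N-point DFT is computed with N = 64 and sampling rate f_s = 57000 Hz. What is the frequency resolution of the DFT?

DFT frequency resolution = f_s / N
= 57000 / 64 = 7125/8 Hz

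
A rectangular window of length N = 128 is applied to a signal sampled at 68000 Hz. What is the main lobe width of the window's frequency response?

For a rectangular window of length N,
the main lobe width in frequency is 2*f_s/N.
= 2*68000/128 = 2125/2 Hz
This determines the minimum frequency separation for resolving two sinusoids.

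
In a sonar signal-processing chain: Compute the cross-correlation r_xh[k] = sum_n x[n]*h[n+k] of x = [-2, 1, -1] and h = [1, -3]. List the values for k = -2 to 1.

Both sequences indexed from 0 and zero outside their support.
Lags with overlap: k = -2 to 1.
  r_xh[-2] = x[2]*h[0] = -1
  r_xh[-1] = x[1]*h[0] + x[2]*h[1] = 4
  r_xh[0] = x[0]*h[0] + x[1]*h[1] = -5
  r_xh[1] = x[0]*h[1] = 6
r_xh = [-1, 4, -5, 6] (for k = -2, ..., 1)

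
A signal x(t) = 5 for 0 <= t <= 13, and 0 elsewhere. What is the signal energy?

Energy = integral of |x(t)|^2 dt over the signal duration
= 5^2 * 13 = 25 * 13 = 325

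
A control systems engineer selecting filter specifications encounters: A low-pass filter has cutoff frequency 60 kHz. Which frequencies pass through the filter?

A low-pass filter passes all frequencies below the cutoff frequency 60 kHz and attenuates higher frequencies.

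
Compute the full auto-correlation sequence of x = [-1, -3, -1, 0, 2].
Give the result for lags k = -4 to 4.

r_xx[k] = sum_m x[m]*x[m+k], indexed from 0, for k = -4 to 4:
  r_xx[-4] = x[4]*x[0] = -2
  r_xx[-3] = x[3]*x[0] + x[4]*x[1] = -6
  r_xx[-2] = x[2]*x[0] + x[3]*x[1] + x[4]*x[2] = -1
  r_xx[-1] = x[1]*x[0] + x[2]*x[1] + x[3]*x[2] + x[4]*x[3] = 6
  r_xx[0] = x[0]*x[0] + x[1]*x[1] + x[2]*x[2] + x[3]*x[3] + x[4]*x[4] = 15
  r_xx[1] = x[0]*x[1] + x[1]*x[2] + x[2]*x[3] + x[3]*x[4] = 6
  r_xx[2] = x[0]*x[2] + x[1]*x[3] + x[2]*x[4] = -1
  r_xx[3] = x[0]*x[3] + x[1]*x[4] = -6
  r_xx[4] = x[0]*x[4] = -2
r_xx = [-2, -6, -1, 6, 15, 6, -1, -6, -2]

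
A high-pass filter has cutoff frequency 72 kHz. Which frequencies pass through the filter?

A high-pass filter passes all frequencies above the cutoff frequency 72 kHz and attenuates lower frequencies.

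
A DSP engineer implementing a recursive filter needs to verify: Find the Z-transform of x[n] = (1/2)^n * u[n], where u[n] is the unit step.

The Z-transform of a^n * u[n] is z/(z-a) for |z| > |a|.
Here a = 1/2, so X(z) = z/(z - (1/2)) = 2z/(2z - 1)
ROC: |z| > 1/2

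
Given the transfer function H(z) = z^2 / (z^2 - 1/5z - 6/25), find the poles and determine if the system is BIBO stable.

Poles are roots of the denominator: z^2 - 1/5z - 6/25 = 0.
Quadratic formula: z = [-(-1/5) +/- sqrt((-1/5)^2 - 4*(-6/25))] / 2
Discriminant = 1/25 + 24/25 = 1; sqrt = 1.
z = (1/5 +/- 1) / 2 => z = 3/5 or z = -2/5.
|p1| = 2/5, |p2| = 3/5.
For BIBO stability, all poles must lie inside the unit circle (|p| < 1).
System is STABLE since both |p| < 1.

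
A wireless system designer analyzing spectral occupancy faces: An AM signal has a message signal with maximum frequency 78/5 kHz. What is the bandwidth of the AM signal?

In AM (double-sideband), the bandwidth is twice the message frequency.
BW = 2 * f_m = 2 * 78/5 kHz = 156/5 kHz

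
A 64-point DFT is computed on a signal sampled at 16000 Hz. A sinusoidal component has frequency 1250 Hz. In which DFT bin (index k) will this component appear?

DFT frequency resolution = f_s/N = 16000/64 = 250 Hz
Bin index k = f_signal / resolution = 1250 / 250 = 5
The signal frequency 1250 Hz falls in DFT bin k = 5.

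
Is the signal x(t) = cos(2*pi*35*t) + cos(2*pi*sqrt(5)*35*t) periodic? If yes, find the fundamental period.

f1 = 35 Hz, f2 = 35*sqrt(5) Hz
Ratio f2/f1 = sqrt(5), which is irrational.
Since the frequency ratio is irrational, no common period exists.
The signal is not periodic.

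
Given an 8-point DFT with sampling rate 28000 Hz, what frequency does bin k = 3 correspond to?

The frequency of DFT bin k is: f_k = k * f_s / N
f_3 = 3 * 28000 / 8 = 10500 Hz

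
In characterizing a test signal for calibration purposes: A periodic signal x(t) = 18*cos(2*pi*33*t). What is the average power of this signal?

Average power of A*cos(wt) is A^2/2.
P = 18^2 / 2 = 324/2 = 162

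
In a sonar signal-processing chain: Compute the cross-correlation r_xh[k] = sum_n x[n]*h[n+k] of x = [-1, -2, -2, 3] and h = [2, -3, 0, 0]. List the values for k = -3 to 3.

Both sequences indexed from 0 and zero outside their support.
Lags with overlap: k = -3 to 3.
  r_xh[-3] = x[3]*h[0] = 6
  r_xh[-2] = x[2]*h[0] + x[3]*h[1] = -13
  r_xh[-1] = x[1]*h[0] + x[2]*h[1] + x[3]*h[2] = 2
  r_xh[0] = x[0]*h[0] + x[1]*h[1] + x[2]*h[2] + x[3]*h[3] = 4
  r_xh[1] = x[0]*h[1] + x[1]*h[2] + x[2]*h[3] = 3
  r_xh[2] = x[0]*h[2] + x[1]*h[3] = 0
  r_xh[3] = x[0]*h[3] = 0
r_xh = [6, -13, 2, 4, 3, 0, 0] (for k = -3, ..., 3)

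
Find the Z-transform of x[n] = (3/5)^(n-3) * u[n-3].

Time-shifting property: if X(z) = Z{x[n]}, then Z{x[n-d]} = z^(-d) * X(z)
X(z) = z/(z - 3/5) for x[n] = (3/5)^n * u[n]
Z{x[n-3]} = z^(-3) * z/(z - 3/5) = z^(-2)/(z - 3/5)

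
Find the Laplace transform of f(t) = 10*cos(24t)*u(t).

Standard pair: cos(wt)*u(t) <-> s/(s^2+w^2)
With w = 24: L{10*cos(24t)*u(t)} = 10s/(s^2+576)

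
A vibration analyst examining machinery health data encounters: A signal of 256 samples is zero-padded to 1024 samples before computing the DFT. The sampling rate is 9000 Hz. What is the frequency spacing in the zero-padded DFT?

Original DFT: N = 256, resolution = f_s/N = 9000/256 = 1125/32 Hz
Zero-padded DFT: N = 1024, resolution = f_s/N = 9000/1024 = 1125/128 Hz
Zero-padding interpolates the spectrum (finer frequency grid)
but does NOT improve the true spectral resolution (ability to resolve close frequencies).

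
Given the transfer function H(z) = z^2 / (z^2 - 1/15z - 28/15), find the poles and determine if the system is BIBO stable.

Poles are roots of the denominator: z^2 - 1/15z - 28/15 = 0.
Quadratic formula: z = [-(-1/15) +/- sqrt((-1/15)^2 - 4*(-28/15))] / 2
Discriminant = 1/225 + 112/15 = 1681/225; sqrt = 41/15.
z = (1/15 +/- 41/15) / 2 => z = 7/5 or z = -4/3.
|p1| = 4/3, |p2| = 7/5.
For BIBO stability, all poles must lie inside the unit circle (|p| < 1).
System is UNSTABLE since at least one |p| >= 1.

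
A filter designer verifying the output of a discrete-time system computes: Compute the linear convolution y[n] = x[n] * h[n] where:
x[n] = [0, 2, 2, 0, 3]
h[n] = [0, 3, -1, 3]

y[n] = sum_k x[k]*h[n-k]. Output length = len(x) + len(h) - 1 = 5 + 4 - 1 = 8.
y[0] = 0*0 = 0
y[1] = 2*0 + 0*3 = 0
y[2] = 2*0 + 2*3 + 0*-1 = 6
y[3] = 0*0 + 2*3 + 2*-1 + 0*3 = 4
y[4] = 3*0 + 0*3 + 2*-1 + 2*3 = 4
y[5] = 3*3 + 0*-1 + 2*3 = 15
y[6] = 3*-1 + 0*3 = -3
y[7] = 3*3 = 9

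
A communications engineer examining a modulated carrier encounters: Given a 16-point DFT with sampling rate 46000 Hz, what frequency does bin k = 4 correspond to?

The frequency of DFT bin k is: f_k = k * f_s / N
f_4 = 4 * 46000 / 16 = 11500 Hz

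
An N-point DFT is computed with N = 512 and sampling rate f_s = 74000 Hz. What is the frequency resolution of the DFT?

DFT frequency resolution = f_s / N
= 74000 / 512 = 4625/32 Hz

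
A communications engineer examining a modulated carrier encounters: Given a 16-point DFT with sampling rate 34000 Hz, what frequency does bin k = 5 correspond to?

The frequency of DFT bin k is: f_k = k * f_s / N
f_5 = 5 * 34000 / 16 = 10625 Hz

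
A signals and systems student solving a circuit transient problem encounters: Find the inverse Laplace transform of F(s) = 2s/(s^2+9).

Standard pair: s/(s^2+w^2) <-> cos(wt)*u(t)
With k=2, w=3: f(t) = 2*cos(3t)*u(t)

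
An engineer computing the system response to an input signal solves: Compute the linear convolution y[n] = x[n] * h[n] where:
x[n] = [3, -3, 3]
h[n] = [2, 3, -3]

y[n] = sum_k x[k]*h[n-k]. Output length = len(x) + len(h) - 1 = 3 + 3 - 1 = 5.
y[0] = 3*2 = 6
y[1] = -3*2 + 3*3 = 3
y[2] = 3*2 + -3*3 + 3*-3 = -12
y[3] = 3*3 + -3*-3 = 18
y[4] = 3*-3 = -9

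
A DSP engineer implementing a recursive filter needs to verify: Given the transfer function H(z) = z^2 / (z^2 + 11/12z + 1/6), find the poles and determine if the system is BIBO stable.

Poles are roots of the denominator: z^2 + 11/12z + 1/6 = 0.
Quadratic formula: z = [-(11/12) +/- sqrt((11/12)^2 - 4*(1/6))] / 2
Discriminant = 121/144 - 2/3 = 25/144; sqrt = 5/12.
z = (-11/12 +/- 5/12) / 2 => z = -1/4 or z = -2/3.
|p1| = 1/4, |p2| = 2/3.
For BIBO stability, all poles must lie inside the unit circle (|p| < 1).
System is STABLE since both |p| < 1.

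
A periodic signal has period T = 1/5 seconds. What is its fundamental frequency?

The fundamental frequency is the reciprocal of the period.
f = 1/T = 1/(1/5) = 5 Hz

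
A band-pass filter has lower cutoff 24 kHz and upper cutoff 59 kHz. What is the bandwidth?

Bandwidth = f_high - f_low
= 59 kHz - 24 kHz = 35 kHz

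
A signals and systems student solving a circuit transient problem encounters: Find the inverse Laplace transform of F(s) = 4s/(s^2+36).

Standard pair: s/(s^2+w^2) <-> cos(wt)*u(t)
With k=4, w=6: f(t) = 4*cos(6t)*u(t)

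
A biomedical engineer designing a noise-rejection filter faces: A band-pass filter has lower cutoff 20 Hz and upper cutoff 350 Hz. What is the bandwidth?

Bandwidth = f_high - f_low
= 350 Hz - 20 Hz = 330 Hz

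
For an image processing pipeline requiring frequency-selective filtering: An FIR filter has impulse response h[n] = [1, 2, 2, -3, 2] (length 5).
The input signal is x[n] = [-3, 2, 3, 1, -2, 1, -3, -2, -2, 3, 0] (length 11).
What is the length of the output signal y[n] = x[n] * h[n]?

For linear convolution, the output length is:
len(y) = len(x) + len(h) - 1 = 11 + 5 - 1 = 15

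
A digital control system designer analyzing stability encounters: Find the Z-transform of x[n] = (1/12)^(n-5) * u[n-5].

Time-shifting property: if X(z) = Z{x[n]}, then Z{x[n-d]} = z^(-d) * X(z)
X(z) = z/(z - 1/12) for x[n] = (1/12)^n * u[n]
Z{x[n-5]} = z^(-5) * z/(z - 1/12) = z^(-4)/(z - 1/12)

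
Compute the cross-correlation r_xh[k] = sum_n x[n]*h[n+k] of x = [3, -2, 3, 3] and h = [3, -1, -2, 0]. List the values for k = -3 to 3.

Both sequences indexed from 0 and zero outside their support.
Lags with overlap: k = -3 to 3.
  r_xh[-3] = x[3]*h[0] = 9
  r_xh[-2] = x[2]*h[0] + x[3]*h[1] = 6
  r_xh[-1] = x[1]*h[0] + x[2]*h[1] + x[3]*h[2] = -15
  r_xh[0] = x[0]*h[0] + x[1]*h[1] + x[2]*h[2] + x[3]*h[3] = 5
  r_xh[1] = x[0]*h[1] + x[1]*h[2] + x[2]*h[3] = 1
  r_xh[2] = x[0]*h[2] + x[1]*h[3] = -6
  r_xh[3] = x[0]*h[3] = 0
r_xh = [9, 6, -15, 5, 1, -6, 0] (for k = -3, ..., 3)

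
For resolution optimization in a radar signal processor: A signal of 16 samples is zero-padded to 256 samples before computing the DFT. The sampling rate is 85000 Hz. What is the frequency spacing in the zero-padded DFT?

Original DFT: N = 16, resolution = f_s/N = 85000/16 = 10625/2 Hz
Zero-padded DFT: N = 256, resolution = f_s/N = 85000/256 = 10625/32 Hz
Zero-padding interpolates the spectrum (finer frequency grid)
but does NOT improve the true spectral resolution (ability to resolve close frequencies).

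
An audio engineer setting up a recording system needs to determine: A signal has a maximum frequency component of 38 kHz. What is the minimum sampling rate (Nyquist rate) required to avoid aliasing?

By the Nyquist-Shannon sampling theorem,
the minimum sampling rate (Nyquist rate) must be at least 2 * f_max.
Nyquist rate = 2 * 38 kHz = 76 kHz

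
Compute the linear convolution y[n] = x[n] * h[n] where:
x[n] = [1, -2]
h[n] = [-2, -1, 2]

y[n] = sum_k x[k]*h[n-k]. Output length = len(x) + len(h) - 1 = 2 + 3 - 1 = 4.
y[0] = 1*-2 = -2
y[1] = -2*-2 + 1*-1 = 3
y[2] = -2*-1 + 1*2 = 4
y[3] = -2*2 = -4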